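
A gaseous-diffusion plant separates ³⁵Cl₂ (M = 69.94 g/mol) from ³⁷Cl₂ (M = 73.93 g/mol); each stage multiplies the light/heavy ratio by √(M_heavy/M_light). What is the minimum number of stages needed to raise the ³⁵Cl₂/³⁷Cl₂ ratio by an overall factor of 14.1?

Per stage α = (73.93/69.94)^(1/2) = 1.05705^0.5, giving ln α = 0.02774.
Need α^N ≥ 14.1 ⇒ N ≥ ln(14.1) / ln α = 2.646 / 0.02774 = 95.39.
So at least 96 stages are needed.

96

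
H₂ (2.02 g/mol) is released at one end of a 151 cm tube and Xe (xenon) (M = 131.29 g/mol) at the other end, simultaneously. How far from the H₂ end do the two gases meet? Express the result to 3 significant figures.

134 cm

Distances travelled in equal time are proportional to diffusion rates, so d_H₂/d_Xe = √(M_Xe/M_H₂) = √(131.29/2.02) = 8.062.
With d_H₂ + d_Xe = 151 cm, d_Xe = 151/(1 + 8.062) = 16.66 cm.
d_H₂ = 151 − 16.66 = 134 cm.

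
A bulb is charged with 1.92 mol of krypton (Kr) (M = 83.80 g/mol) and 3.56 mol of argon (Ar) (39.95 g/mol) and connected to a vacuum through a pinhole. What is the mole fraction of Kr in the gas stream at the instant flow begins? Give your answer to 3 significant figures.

The effusion rate of species i is ∝ p_i/√M_i ∝ n_i/√M_i.
x_Kr(eff) = (n_Kr/√M_Kr) / (n_Kr/√M_Kr + n_Ar/√M_Ar)
= (1.92/√83.80) / (1.92/√83.80 + 3.56/√39.95) = 0.2097/(0.2097 + 0.5632) = 0.271.

0.271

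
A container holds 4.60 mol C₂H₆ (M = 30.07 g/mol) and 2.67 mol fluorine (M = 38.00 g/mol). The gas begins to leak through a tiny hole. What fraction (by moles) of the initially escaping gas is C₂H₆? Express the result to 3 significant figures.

Effusion rate of each component ∝ n_i/√M_i (partial pressure × 1/√M).
Mole fraction of C₂H₆ in the effusate = (n_C₂H₆/√M_C₂H₆) / (n_C₂H₆/√M_C₂H₆ + n_F₂/√M_F₂)
= (4.60/√30.07) / (4.60/√30.07 + 2.67/√38.00) = 0.8389/(0.8389 + 0.4331) = 0.659.

0.659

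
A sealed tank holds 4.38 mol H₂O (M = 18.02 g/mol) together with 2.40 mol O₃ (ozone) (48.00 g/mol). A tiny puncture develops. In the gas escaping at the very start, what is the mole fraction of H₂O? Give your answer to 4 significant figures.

Rate_i ∝ x_i/√M_i (Graham's law weighted by mole fraction), so the effusate composition follows n_i/√M_i.
Mole fraction of H₂O in the effusate = (n_H₂O/√M_H₂O) / (n_H₂O/√M_H₂O + n_O₃/√M_O₃)
= (4.38/√18.02) / (4.38/√18.02 + 2.40/√48.00) = 1.032/(1.032 + 0.3464) = 0.7487.

0.7487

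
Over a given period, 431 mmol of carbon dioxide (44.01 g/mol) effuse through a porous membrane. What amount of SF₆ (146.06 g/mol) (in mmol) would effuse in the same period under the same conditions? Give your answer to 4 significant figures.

From Graham's law, rate_SF₆/rate_CO₂ = √(M_CO₂/M_SF₆) = √(44.01/146.06) = √0.3013 = 0.5489.
So the amount for SF₆ is 431 × 0.5489 = 236.6 mmol.

236.6 mmol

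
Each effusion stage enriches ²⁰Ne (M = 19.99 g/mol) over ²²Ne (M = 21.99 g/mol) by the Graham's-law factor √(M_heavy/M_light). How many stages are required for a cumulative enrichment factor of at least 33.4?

74

Per stage α = (21.99/19.99)^(1/2) = 1.10005^0.5, giving ln α = 0.04768.
Need α^N ≥ 33.4 ⇒ N ≥ ln(33.4) / ln α = 3.509 / 0.04768 = 73.59.
Rounding up, N = 74 stages.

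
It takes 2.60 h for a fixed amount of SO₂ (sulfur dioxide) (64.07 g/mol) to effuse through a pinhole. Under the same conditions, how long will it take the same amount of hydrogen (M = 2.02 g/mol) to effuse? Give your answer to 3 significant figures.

From Graham's law, t_H₂/t_SO₂ = √(M_H₂/M_SO₂) = √(2.02/64.07) = √0.03153 = 0.1776.
So the time for H₂ is 2.60 × 0.1776 = 0.462 h.

0.462 h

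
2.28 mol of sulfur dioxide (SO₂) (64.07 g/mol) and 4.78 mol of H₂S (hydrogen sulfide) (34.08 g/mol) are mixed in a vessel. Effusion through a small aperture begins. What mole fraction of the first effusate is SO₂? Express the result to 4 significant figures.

0.2581

Rate_i ∝ x_i/√M_i (Graham's law weighted by mole fraction), so the effusate composition follows n_i/√M_i.
x_SO₂(eff) = (n_SO₂/√M_SO₂) / (n_SO₂/√M_SO₂ + n_H₂S/√M_H₂S)
= (2.28/√64.07) / (2.28/√64.07 + 4.78/√34.08) = 0.2848/(0.2848 + 0.8188) = 0.2581.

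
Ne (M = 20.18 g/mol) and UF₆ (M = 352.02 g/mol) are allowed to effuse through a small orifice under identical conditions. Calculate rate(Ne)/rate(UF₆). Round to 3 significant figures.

4.18

From Graham's law, rate_Ne/rate_UF₆ = √(M_UF₆/M_Ne) = √(352.02/20.18) = √17.44 = 4.18.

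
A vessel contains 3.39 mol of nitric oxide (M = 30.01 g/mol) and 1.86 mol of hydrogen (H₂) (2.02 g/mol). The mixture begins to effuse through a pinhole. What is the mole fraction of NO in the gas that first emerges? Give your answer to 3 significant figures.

The effusion rate of species i is ∝ p_i/√M_i ∝ n_i/√M_i.
x_NO(eff) = (n_NO/√M_NO) / (n_NO/√M_NO + n_H₂/√M_H₂)
= (3.39/√30.01) / (3.39/√30.01 + 1.86/√2.02) = 0.6188/(0.6188 + 1.309) = 0.321.

0.321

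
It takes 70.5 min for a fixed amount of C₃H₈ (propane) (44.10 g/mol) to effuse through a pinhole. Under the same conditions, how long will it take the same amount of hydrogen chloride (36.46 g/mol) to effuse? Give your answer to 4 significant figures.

64.10 min

By Graham's law, t_HCl/t_C₃H₈ = √(M_HCl/M_C₃H₈) = √(36.46/44.10) = √0.8268 = 0.9093.
So the time for HCl is 70.5 × 0.9093 = 64.10 min.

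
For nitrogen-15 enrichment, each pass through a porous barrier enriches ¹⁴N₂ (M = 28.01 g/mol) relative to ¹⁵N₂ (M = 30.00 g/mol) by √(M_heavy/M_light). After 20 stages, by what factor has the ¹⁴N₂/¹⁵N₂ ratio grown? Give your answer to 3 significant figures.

1.99

The single-stage factor is √(M_heavy/M_light), so 20 stages give [√(30.00/28.01)]^20 = (30.00/28.01)^(20/2).
= 1.07105^10 = 1.99.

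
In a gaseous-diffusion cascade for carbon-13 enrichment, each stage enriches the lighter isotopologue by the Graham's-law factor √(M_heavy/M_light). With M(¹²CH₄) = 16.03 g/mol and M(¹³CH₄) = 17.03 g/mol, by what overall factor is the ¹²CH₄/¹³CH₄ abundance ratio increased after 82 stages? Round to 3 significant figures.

12.0

The single-stage factor is √(M_heavy/M_light), so 82 stages give [√(17.03/16.03)]^82 = (17.03/16.03)^(82/2).
= 1.06238^41 = 12.0.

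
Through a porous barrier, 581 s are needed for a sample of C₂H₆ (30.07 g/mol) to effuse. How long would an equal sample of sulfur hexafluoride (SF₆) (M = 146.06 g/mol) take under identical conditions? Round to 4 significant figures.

Since effusion rate ∝ 1/√M, t_SF₆/t_C₂H₆ = √(M_SF₆/M_C₂H₆) = √(146.06/30.07) = √4.857 = 2.204.
So the time for SF₆ is 581 × 2.204 = 1280 s.

1280 s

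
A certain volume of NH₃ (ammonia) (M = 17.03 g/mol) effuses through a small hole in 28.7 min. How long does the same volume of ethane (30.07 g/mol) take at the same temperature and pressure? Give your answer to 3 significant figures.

Graham's law gives t_C₂H₆/t_NH₃ = √(M_C₂H₆/M_NH₃) = √(30.07/17.03) = √1.766 = 1.329.
So the time for C₂H₆ is 28.7 × 1.329 = 38.1 min.

38.1 min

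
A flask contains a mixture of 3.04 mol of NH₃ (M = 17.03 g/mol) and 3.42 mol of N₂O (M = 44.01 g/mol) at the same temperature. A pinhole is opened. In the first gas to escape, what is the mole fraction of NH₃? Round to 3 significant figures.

Rate_i ∝ x_i/√M_i (Graham's law weighted by mole fraction), so the effusate composition follows n_i/√M_i.
x_NH₃(eff) = (n_NH₃/√M_NH₃) / (n_NH₃/√M_NH₃ + n_N₂O/√M_N₂O)
= (3.04/√17.03) / (3.04/√17.03 + 3.42/√44.01) = 0.7367/(0.7367 + 0.5155) = 0.588.

0.588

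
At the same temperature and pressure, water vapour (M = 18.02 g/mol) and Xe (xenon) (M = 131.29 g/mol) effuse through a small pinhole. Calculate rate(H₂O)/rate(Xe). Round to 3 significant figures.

By Graham's law, rate_H₂O/rate_Xe = √(M_Xe/M_H₂O) = √(131.29/18.02) = √7.286 = 2.70.

2.70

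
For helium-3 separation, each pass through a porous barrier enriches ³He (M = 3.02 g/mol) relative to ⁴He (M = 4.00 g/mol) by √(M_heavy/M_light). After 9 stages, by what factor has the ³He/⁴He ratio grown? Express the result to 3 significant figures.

After 9 stages the ratio has grown by (√(4.00/3.02))^9 = (4.00/3.02)^(9/2).
= 1.32450^(9/2) = 3.54.

3.54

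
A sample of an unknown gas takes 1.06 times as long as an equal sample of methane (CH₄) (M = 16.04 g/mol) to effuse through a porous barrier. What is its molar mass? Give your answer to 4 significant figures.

Since effusion rate ∝ 1/√M, t_X/t_CH₄ = √(M_X/M_CH₄).
1.06 = √(M_X/16.04)
M_X = 16.04 × 1.06² = 16.04 × 1.124 = 18.02 g/mol

18.02 g/mol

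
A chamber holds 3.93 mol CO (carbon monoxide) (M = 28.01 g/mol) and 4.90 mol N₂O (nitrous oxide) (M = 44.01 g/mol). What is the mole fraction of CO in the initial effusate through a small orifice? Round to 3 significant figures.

0.501

Rate_i ∝ x_i/√M_i (Graham's law weighted by mole fraction), so the effusate composition follows n_i/√M_i.
x_CO(eff) = (n_CO/√M_CO) / (n_CO/√M_CO + n_N₂O/√M_N₂O)
= (3.93/√28.01) / (3.93/√28.01 + 4.90/√44.01) = 0.7426/(0.7426 + 0.7386) = 0.501.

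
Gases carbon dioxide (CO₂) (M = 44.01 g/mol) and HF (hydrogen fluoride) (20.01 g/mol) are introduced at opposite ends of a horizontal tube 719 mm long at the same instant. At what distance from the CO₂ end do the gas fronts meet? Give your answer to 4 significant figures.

In equal time, each gas travels a distance ∝ its rate ∝ 1/√M, so d_CO₂/d_HF = √(M_HF/M_CO₂) = √(20.01/44.01) = 0.6743.
With d_CO₂ + d_HF = 719 mm, d_HF = 719/(1 + 0.6743) = 429.4 mm.
d_CO₂ = 719 − 429.4 = 289.6 mm.

289.6 mm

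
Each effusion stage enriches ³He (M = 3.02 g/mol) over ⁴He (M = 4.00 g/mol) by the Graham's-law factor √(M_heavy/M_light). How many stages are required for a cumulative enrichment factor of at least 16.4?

20

With α = √(4.00/3.02) per stage, ln α = ½ ln(1.32450) = 0.1405.
Need α^N ≥ 16.4 ⇒ N ≥ ln(16.4) / ln α = 2.797 / 0.1405 = 19.91.
Minimum whole number of stages: N = 20.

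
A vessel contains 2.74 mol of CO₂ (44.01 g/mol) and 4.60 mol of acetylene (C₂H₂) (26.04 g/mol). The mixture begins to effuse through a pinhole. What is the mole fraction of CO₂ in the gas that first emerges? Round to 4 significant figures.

0.3142

Effusion rate of each component ∝ n_i/√M_i (partial pressure × 1/√M).
Mole fraction of CO₂ in the effusate = (n_CO₂/√M_CO₂) / (n_CO₂/√M_CO₂ + n_C₂H₂/√M_C₂H₂)
= (2.74/√44.01) / (2.74/√44.01 + 4.60/√26.04) = 0.4130/(0.4130 + 0.9014) = 0.3142.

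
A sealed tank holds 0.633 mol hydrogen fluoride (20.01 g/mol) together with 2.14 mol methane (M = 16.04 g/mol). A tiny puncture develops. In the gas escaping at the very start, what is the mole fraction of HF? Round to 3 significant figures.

0.209

Rate_i ∝ x_i/√M_i (Graham's law weighted by mole fraction), so the effusate composition follows n_i/√M_i.
x_HF(eff) = (n_HF/√M_HF) / (n_HF/√M_HF + n_CH₄/√M_CH₄)
= (0.633/√20.01) / (0.633/√20.01 + 2.14/√16.04) = 0.1415/(0.1415 + 0.5343) = 0.209.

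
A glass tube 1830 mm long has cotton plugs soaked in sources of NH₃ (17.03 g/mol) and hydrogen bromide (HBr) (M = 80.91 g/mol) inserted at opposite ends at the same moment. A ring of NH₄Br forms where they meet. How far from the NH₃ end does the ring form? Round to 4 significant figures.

1254 mm

Distances travelled in equal time are proportional to diffusion rates, so d_NH₃/d_HBr = √(M_HBr/M_NH₃) = √(80.91/17.03) = 2.180.
With d_NH₃ + d_HBr = 1830 mm, d_HBr = 1830/(1 + 2.180) = 575.5 mm.
d_NH₃ = 1830 − 575.5 = 1254 mm.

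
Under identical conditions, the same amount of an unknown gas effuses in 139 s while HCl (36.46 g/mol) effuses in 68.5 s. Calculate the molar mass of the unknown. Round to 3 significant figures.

Since effusion rate ∝ 1/√M, t_X/t_HCl = √(M_X/M_HCl).
139/68.5 = 2.029 = √(M_X/36.46)
M_X = 36.46 × 2.029² = 36.46 × 4.118 = 150 g/mol

150 g/mol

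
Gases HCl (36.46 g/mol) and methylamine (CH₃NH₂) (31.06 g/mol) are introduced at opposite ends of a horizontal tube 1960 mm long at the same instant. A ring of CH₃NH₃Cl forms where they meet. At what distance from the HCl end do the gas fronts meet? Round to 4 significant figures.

940.7 mm

In equal time, each gas travels a distance ∝ its rate ∝ 1/√M, so d_HCl/d_CH₃NH₂ = √(M_CH₃NH₂/M_HCl) = √(31.06/36.46) = 0.9230.
With d_HCl + d_CH₃NH₂ = 1960 mm, d_CH₃NH₂ = 1960/(1 + 0.9230) = 1019 mm.
d_HCl = 1960 − 1019 = 940.7 mm.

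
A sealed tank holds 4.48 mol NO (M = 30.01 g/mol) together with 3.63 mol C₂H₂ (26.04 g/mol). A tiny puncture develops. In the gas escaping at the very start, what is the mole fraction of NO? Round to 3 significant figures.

0.535

Rate_i ∝ x_i/√M_i (Graham's law weighted by mole fraction), so the effusate composition follows n_i/√M_i.
So x_NO in the escaping gas = (n_NO/√M_NO) / Σ(n_i/√M_i)
= (4.48/√30.01) / (4.48/√30.01 + 3.63/√26.04) = 0.8178/(0.8178 + 0.7114) = 0.535.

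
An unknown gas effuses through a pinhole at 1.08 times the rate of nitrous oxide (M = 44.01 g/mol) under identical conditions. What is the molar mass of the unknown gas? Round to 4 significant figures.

37.73 g/mol

Using Graham's law: rate_X/rate_N₂O = √(M_N₂O/M_X).
1.08 = √(44.01/M_X)
M_X = 44.01 / 1.08² = 44.01 / 1.166 = 37.73 g/mol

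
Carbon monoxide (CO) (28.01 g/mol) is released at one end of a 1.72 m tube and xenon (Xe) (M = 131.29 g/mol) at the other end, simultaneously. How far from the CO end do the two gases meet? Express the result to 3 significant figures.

1.18 m

The fronts meet when d_CO + d_Xe = L with d_CO/d_Xe = √(M_Xe/M_CO) (Graham's law). Here √(M_Xe/M_CO) = √(131.29/28.01) = 2.165.
With d_CO + d_Xe = 1.72 m, d_Xe = 1.72/(1 + 2.165) = 0.5434 m.
d_CO = 1.72 − 0.5434 = 1.18 m.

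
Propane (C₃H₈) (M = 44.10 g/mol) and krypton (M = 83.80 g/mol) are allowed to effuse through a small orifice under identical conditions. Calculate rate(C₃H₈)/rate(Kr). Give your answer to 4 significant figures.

By Graham's law, rate_C₃H₈/rate_Kr = √(M_Kr/M_C₃H₈) = √(83.80/44.10) = √1.900 = 1.378.

1.378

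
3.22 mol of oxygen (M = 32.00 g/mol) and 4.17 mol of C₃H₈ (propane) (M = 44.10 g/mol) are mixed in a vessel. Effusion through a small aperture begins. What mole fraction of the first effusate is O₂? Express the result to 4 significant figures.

0.4755

Effusion rate of each component ∝ n_i/√M_i (partial pressure × 1/√M).
x_O₂(eff) = (n_O₂/√M_O₂) / (n_O₂/√M_O₂ + n_C₃H₈/√M_C₃H₈)
= (3.22/√32.00) / (3.22/√32.00 + 4.17/√44.10) = 0.5692/(0.5692 + 0.6279) = 0.4755.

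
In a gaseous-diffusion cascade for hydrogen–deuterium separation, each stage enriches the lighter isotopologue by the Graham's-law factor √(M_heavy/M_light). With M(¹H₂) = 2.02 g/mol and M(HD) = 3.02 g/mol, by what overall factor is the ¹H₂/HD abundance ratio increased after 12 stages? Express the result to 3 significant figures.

11.2

Each stage multiplies the ratio by α = √(3.02/2.02), so after 12 stages the overall factor is α^12 = (3.02/2.02)^(12/2).
= 1.49505^6 = 11.2.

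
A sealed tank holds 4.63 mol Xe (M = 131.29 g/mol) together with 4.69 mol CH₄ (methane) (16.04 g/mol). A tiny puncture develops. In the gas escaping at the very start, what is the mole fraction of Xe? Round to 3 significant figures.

Each component's effusion rate ∝ (its partial pressure)·(1/√M) ∝ n_i/√M_i.
x_Xe(eff) = (n_Xe/√M_Xe) / (n_Xe/√M_Xe + n_CH₄/√M_CH₄)
= (4.63/√131.29) / (4.63/√131.29 + 4.69/√16.04) = 0.4041/(0.4041 + 1.171) = 0.257.

0.257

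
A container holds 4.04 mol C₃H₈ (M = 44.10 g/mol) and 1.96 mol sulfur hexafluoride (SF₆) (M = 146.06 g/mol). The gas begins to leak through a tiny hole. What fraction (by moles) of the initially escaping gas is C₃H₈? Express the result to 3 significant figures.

0.790

Rate_i ∝ x_i/√M_i (Graham's law weighted by mole fraction), so the effusate composition follows n_i/√M_i.
x_C₃H₈(eff) = (n_C₃H₈/√M_C₃H₈) / (n_C₃H₈/√M_C₃H₈ + n_SF₆/√M_SF₆)
= (4.04/√44.10) / (4.04/√44.10 + 1.96/√146.06) = 0.6084/(0.6084 + 0.1622) = 0.790.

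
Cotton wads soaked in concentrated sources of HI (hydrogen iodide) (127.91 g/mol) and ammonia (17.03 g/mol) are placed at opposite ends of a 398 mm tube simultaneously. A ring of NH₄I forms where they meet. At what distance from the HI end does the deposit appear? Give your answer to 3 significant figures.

106 mm

The fronts meet when d_HI + d_NH₃ = L with d_HI/d_NH₃ = √(M_NH₃/M_HI) (Graham's law). Here √(M_NH₃/M_HI) = √(17.03/127.91) = 0.3649.
With d_HI + d_NH₃ = 398 mm, d_NH₃ = 398/(1 + 0.3649) = 291.6 mm.
d_HI = 398 − 291.6 = 106 mm.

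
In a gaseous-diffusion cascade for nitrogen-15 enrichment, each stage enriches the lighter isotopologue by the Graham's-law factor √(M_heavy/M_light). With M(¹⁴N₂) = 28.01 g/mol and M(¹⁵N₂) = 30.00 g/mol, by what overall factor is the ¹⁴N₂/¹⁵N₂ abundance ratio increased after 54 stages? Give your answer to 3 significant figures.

The single-stage factor is √(M_heavy/M_light), so 54 stages give [√(30.00/28.01)]^54 = (30.00/28.01)^(54/2).
= 1.07105^27 = 6.38.

6.38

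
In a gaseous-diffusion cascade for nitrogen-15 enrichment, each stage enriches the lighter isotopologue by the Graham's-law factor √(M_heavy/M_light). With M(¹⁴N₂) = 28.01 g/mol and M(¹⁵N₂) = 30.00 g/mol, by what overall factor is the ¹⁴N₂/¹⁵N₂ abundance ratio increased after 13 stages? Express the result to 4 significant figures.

1.562

Each stage multiplies the ratio by α = √(30.00/28.01), so after 13 stages the overall factor is α^13 = (30.00/28.01)^(13/2).
= 1.07105^(13/2) = 1.562.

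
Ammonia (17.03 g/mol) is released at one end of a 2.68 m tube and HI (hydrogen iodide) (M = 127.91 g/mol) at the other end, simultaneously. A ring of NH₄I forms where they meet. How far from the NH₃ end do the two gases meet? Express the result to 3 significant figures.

Graham's law gives d_NH₃/d_HI = rate_NH₃/rate_HI = √(M_HI/M_NH₃) = √(127.91/17.03) = 2.741.
With d_NH₃ + d_HI = 2.68 m, d_HI = 2.68/(1 + 2.741) = 0.7165 m.
d_NH₃ = 2.68 − 0.7165 = 1.96 m.

1.96 m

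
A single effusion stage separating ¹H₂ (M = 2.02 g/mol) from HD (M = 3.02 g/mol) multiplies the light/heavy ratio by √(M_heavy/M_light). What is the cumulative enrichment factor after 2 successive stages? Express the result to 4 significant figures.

Overall factor = α^2 with α = √(3.02/2.02), i.e. (3.02/2.02)^(2/2).
= 1.49505^1 = 1.495.

1.495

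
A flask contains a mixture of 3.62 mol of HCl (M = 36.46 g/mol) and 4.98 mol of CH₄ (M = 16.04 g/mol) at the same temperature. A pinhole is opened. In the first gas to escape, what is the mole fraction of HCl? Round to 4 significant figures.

The effusion rate of species i is ∝ p_i/√M_i ∝ n_i/√M_i.
x_HCl(eff) = (n_HCl/√M_HCl) / (n_HCl/√M_HCl + n_CH₄/√M_CH₄)
= (3.62/√36.46) / (3.62/√36.46 + 4.98/√16.04) = 0.5995/(0.5995 + 1.243) = 0.3253.

0.3253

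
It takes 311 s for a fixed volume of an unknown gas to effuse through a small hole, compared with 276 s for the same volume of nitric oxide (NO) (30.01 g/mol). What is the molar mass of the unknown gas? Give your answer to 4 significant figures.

Using Graham's law: t_X/t_NO = √(M_X/M_NO).
311/276 = 1.127 = √(M_X/30.01)
M_X = 30.01 × 1.127² = 30.01 × 1.270 = 38.10 g/mol

38.10 g/mol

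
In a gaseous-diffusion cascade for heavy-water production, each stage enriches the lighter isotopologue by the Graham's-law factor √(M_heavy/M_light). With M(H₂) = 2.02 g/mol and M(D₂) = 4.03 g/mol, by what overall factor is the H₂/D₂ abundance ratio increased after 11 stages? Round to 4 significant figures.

44.64

The single-stage factor is √(M_heavy/M_light), so 11 stages give [√(4.03/2.02)]^11 = (4.03/2.02)^(11/2).
= 1.99505^(11/2) = 44.64.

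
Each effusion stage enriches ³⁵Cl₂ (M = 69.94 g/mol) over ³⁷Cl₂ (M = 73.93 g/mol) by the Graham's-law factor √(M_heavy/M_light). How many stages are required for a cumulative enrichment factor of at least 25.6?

With α = √(73.93/69.94) per stage, ln α = ½ ln(1.05705) = 0.02774.
Need α^N ≥ 25.6 ⇒ N ≥ ln(25.6) / ln α = 3.243 / 0.02774 = 116.89.
Minimum whole number of stages: N = 117.

117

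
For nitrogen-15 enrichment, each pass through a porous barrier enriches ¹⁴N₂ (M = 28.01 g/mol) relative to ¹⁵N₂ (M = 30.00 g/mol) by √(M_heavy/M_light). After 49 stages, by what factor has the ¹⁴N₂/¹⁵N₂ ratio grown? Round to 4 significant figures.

After 49 stages the ratio has grown by (√(30.00/28.01))^49 = (30.00/28.01)^(49/2).
= 1.07105^(49/2) = 5.374.

5.374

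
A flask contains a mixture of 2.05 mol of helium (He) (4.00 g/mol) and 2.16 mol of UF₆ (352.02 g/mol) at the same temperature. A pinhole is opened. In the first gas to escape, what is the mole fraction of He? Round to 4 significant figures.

0.8990

The effusion rate of species i is ∝ p_i/√M_i ∝ n_i/√M_i.
So x_He in the escaping gas = (n_He/√M_He) / Σ(n_i/√M_i)
= (2.05/√4.00) / (2.05/√4.00 + 2.16/√352.02) = 1.025/(1.025 + 0.1151) = 0.8990.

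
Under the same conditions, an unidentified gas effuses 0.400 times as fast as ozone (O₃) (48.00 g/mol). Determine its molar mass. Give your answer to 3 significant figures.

300 g/mol

From Graham's law, rate_X/rate_O₃ = √(M_O₃/M_X).
0.400 = √(48.00/M_X)
M_X = 48.00 / 0.400² = 48.00 / 0.1600 = 300 g/mol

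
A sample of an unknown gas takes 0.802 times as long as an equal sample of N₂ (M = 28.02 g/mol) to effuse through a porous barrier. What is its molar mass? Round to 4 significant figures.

18.02 g/mol

Using Graham's law: t_X/t_N₂ = √(M_X/M_N₂).
0.802 = √(M_X/28.02)
M_X = 28.02 × 0.802² = 28.02 × 0.6432 = 18.02 g/mol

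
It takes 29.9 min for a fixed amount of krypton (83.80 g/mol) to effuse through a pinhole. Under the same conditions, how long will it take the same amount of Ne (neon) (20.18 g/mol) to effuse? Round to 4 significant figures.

14.67 min

From Graham's law, t_Ne/t_Kr = √(M_Ne/M_Kr) = √(20.18/83.80) = √0.2408 = 0.4907.
So the time for Ne is 29.9 × 0.4907 = 14.67 min.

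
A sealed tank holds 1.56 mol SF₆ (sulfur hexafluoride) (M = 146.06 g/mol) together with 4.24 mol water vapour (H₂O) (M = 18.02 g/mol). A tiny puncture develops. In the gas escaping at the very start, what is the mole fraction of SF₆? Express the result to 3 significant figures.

The effusion rate of species i is ∝ p_i/√M_i ∝ n_i/√M_i.
x_SF₆(eff) = (n_SF₆/√M_SF₆) / (n_SF₆/√M_SF₆ + n_H₂O/√M_H₂O)
= (1.56/√146.06) / (1.56/√146.06 + 4.24/√18.02) = 0.1291/(0.1291 + 0.9988) = 0.114.

0.114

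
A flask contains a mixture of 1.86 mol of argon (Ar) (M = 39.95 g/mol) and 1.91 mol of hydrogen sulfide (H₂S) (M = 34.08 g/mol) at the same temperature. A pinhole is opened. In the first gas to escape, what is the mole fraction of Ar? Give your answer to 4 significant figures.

0.4735

Effusion rate of each component ∝ n_i/√M_i (partial pressure × 1/√M).
Mole fraction of Ar in the effusate = (n_Ar/√M_Ar) / (n_Ar/√M_Ar + n_H₂S/√M_H₂S)
= (1.86/√39.95) / (1.86/√39.95 + 1.91/√34.08) = 0.2943/(0.2943 + 0.3272) = 0.4735.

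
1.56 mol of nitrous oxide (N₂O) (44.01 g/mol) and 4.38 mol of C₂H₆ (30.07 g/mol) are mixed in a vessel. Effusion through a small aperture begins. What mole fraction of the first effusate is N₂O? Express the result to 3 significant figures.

The effusion rate of species i is ∝ p_i/√M_i ∝ n_i/√M_i.
Mole fraction of N₂O in the effusate = (n_N₂O/√M_N₂O) / (n_N₂O/√M_N₂O + n_C₂H₆/√M_C₂H₆)
= (1.56/√44.01) / (1.56/√44.01 + 4.38/√30.07) = 0.2352/(0.2352 + 0.7987) = 0.227.

0.227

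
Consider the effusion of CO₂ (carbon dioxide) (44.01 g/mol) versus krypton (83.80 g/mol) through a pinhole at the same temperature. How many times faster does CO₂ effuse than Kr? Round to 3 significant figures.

1.38

Using Graham's law: rate_CO₂/rate_Kr = √(M_Kr/M_CO₂) = √(83.80/44.01) = √1.904 = 1.38.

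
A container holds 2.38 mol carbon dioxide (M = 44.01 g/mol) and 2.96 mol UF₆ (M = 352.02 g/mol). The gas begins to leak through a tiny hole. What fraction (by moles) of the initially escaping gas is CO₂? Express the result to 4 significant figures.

The effusion rate of species i is ∝ p_i/√M_i ∝ n_i/√M_i.
So x_CO₂ in the escaping gas = (n_CO₂/√M_CO₂) / Σ(n_i/√M_i)
= (2.38/√44.01) / (2.38/√44.01 + 2.96/√352.02) = 0.3588/(0.3588 + 0.1578) = 0.6946.

0.6946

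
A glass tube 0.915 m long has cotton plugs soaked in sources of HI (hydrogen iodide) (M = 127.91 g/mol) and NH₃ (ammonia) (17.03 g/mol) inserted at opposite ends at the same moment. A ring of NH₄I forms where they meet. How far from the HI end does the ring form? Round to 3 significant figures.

0.245 m

Distances travelled in equal time are proportional to diffusion rates, so d_HI/d_NH₃ = √(M_NH₃/M_HI) = √(17.03/127.91) = 0.3649.
With d_HI + d_NH₃ = 0.915 m, d_NH₃ = 0.915/(1 + 0.3649) = 0.6704 m.
d_HI = 0.915 − 0.6704 = 0.245 m.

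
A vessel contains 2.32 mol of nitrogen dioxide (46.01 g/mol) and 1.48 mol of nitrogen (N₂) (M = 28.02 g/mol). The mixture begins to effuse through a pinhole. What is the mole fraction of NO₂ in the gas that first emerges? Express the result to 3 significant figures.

0.550

Effusion rate of each component ∝ n_i/√M_i (partial pressure × 1/√M).
x_NO₂(eff) = (n_NO₂/√M_NO₂) / (n_NO₂/√M_NO₂ + n_N₂/√M_N₂)
= (2.32/√46.01) / (2.32/√46.01 + 1.48/√28.02) = 0.3420/(0.3420 + 0.2796) = 0.550.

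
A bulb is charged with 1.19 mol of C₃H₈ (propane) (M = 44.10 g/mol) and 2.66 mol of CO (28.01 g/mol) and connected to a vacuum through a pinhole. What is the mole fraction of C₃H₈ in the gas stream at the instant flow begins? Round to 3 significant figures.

0.263

The effusion rate of species i is ∝ p_i/√M_i ∝ n_i/√M_i.
x_C₃H₈(eff) = (n_C₃H₈/√M_C₃H₈) / (n_C₃H₈/√M_C₃H₈ + n_CO/√M_CO)
= (1.19/√44.10) / (1.19/√44.10 + 2.66/√28.01) = 0.1792/(0.1792 + 0.5026) = 0.263.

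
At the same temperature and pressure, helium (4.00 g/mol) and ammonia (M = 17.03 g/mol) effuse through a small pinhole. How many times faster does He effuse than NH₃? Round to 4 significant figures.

Graham's law gives rate_He/rate_NH₃ = √(M_NH₃/M_He) = √(17.03/4.00) = √4.258 = 2.063.

2.063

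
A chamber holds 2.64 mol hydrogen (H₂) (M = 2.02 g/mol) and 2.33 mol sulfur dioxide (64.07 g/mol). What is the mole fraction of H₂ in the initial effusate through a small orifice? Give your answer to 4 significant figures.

The effusion rate of species i is ∝ p_i/√M_i ∝ n_i/√M_i.
So x_H₂ in the escaping gas = (n_H₂/√M_H₂) / Σ(n_i/√M_i)
= (2.64/√2.02) / (2.64/√2.02 + 2.33/√64.07) = 1.857/(1.857 + 0.2911) = 0.8645.

0.8645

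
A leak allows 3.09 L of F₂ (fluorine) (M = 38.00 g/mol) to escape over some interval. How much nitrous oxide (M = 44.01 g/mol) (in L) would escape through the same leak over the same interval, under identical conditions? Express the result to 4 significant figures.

From Graham's law, rate_N₂O/rate_F₂ = √(M_F₂/M_N₂O) = √(38.00/44.01) = √0.8634 = 0.9292.
So the volume for N₂O is 3.09 × 0.9292 = 2.871 L.

2.871 L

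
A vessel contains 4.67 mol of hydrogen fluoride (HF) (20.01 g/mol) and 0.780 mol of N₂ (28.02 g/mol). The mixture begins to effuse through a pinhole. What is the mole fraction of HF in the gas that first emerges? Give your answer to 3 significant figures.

0.876

Each component's effusion rate ∝ (its partial pressure)·(1/√M) ∝ n_i/√M_i.
x_HF(eff) = (n_HF/√M_HF) / (n_HF/√M_HF + n_N₂/√M_N₂)
= (4.67/√20.01) / (4.67/√20.01 + 0.780/√28.02) = 1.044/(1.044 + 0.1474) = 0.876.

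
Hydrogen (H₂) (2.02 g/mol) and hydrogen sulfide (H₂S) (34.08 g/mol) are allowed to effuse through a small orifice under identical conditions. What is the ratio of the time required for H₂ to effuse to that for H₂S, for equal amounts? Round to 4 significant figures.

From Graham's law, t_H₂/t_H₂S = √(M_H₂/M_H₂S) = √(2.02/34.08) = √0.05927 = 0.2435.

0.2435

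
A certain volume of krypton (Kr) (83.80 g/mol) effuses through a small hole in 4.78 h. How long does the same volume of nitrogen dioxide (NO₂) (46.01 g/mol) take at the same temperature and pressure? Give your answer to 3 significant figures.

3.54 h

By Graham's law, t_NO₂/t_Kr = √(M_NO₂/M_Kr) = √(46.01/83.80) = √0.5490 = 0.7410.
So the time for NO₂ is 4.78 × 0.7410 = 3.54 h.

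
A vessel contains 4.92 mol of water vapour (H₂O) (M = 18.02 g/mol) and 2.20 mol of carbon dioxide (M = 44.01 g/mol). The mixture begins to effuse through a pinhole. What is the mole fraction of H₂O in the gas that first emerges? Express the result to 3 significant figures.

0.778

Effusion rate of each component ∝ n_i/√M_i (partial pressure × 1/√M).
x_H₂O(eff) = (n_H₂O/√M_H₂O) / (n_H₂O/√M_H₂O + n_CO₂/√M_CO₂)
= (4.92/√18.02) / (4.92/√18.02 + 2.20/√44.01) = 1.159/(1.159 + 0.3316) = 0.778.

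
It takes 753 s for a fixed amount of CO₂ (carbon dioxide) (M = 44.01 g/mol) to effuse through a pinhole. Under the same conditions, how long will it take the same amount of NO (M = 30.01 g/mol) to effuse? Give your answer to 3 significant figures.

Using Graham's law: t_NO/t_CO₂ = √(M_NO/M_CO₂) = √(30.01/44.01) = √0.6819 = 0.8258.
So the time for NO is 753 × 0.8258 = 622 s.

622 s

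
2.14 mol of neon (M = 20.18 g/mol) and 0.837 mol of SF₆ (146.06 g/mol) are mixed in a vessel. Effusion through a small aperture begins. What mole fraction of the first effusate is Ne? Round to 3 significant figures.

Rate_i ∝ x_i/√M_i (Graham's law weighted by mole fraction), so the effusate composition follows n_i/√M_i.
x_Ne(eff) = (n_Ne/√M_Ne) / (n_Ne/√M_Ne + n_SF₆/√M_SF₆)
= (2.14/√20.18) / (2.14/√20.18 + 0.837/√146.06) = 0.4764/(0.4764 + 0.06926) = 0.873.

0.873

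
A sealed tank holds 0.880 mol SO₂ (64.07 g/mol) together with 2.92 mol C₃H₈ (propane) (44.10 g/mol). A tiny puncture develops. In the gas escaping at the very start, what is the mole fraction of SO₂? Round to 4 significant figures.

The effusion rate of species i is ∝ p_i/√M_i ∝ n_i/√M_i.
So x_SO₂ in the escaping gas = (n_SO₂/√M_SO₂) / Σ(n_i/√M_i)
= (0.880/√64.07) / (0.880/√64.07 + 2.92/√44.10) = 0.1099/(0.1099 + 0.4397) = 0.2000.

0.2000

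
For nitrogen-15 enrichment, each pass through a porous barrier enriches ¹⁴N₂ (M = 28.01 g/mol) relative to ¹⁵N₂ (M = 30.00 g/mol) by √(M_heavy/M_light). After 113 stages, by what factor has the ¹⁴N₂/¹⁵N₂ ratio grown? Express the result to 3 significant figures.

48.3

Each stage multiplies the ratio by α = √(30.00/28.01), so after 113 stages the overall factor is α^113 = (30.00/28.01)^(113/2).
= 1.07105^(113/2) = 48.3.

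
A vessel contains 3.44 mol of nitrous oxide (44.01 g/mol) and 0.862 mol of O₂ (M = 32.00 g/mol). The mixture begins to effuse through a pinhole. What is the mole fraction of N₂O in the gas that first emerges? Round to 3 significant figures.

Rate_i ∝ x_i/√M_i (Graham's law weighted by mole fraction), so the effusate composition follows n_i/√M_i.
x_N₂O(eff) = (n_N₂O/√M_N₂O) / (n_N₂O/√M_N₂O + n_O₂/√M_O₂)
= (3.44/√44.01) / (3.44/√44.01 + 0.862/√32.00) = 0.5185/(0.5185 + 0.1524) = 0.773.

0.773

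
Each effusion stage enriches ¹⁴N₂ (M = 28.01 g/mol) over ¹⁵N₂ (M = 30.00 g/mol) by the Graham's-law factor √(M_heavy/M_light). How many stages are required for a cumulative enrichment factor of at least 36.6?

Single-stage factor α = √(30.00/28.01), so ln α = ½ ln(1.07105) = 0.03432.
Need α^N ≥ 36.6 ⇒ N ≥ ln(36.6) / ln α = 3.600 / 0.03432 = 104.90.
So at least 105 stages are needed.

105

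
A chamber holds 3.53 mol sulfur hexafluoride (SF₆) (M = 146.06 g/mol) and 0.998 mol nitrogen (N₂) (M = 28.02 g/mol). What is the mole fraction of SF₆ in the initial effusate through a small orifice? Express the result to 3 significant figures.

Each component's effusion rate ∝ (its partial pressure)·(1/√M) ∝ n_i/√M_i.
So x_SF₆ in the escaping gas = (n_SF₆/√M_SF₆) / Σ(n_i/√M_i)
= (3.53/√146.06) / (3.53/√146.06 + 0.998/√28.02) = 0.2921/(0.2921 + 0.1885) = 0.608.

0.608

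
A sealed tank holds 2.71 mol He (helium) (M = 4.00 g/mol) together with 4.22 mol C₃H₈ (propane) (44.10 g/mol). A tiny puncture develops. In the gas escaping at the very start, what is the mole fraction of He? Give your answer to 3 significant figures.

0.681

The effusion rate of species i is ∝ p_i/√M_i ∝ n_i/√M_i.
x_He(eff) = (n_He/√M_He) / (n_He/√M_He + n_C₃H₈/√M_C₃H₈)
= (2.71/√4.00) / (2.71/√4.00 + 4.22/√44.10) = 1.355/(1.355 + 0.6355) = 0.681.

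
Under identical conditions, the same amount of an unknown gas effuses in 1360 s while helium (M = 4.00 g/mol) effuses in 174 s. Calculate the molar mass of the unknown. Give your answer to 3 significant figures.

From Graham's law, t_X/t_He = √(M_X/M_He).
1360/174 = 7.816 = √(M_X/4.00)
M_X = 4.00 × 7.816² = 4.00 × 61.09 = 244 g/mol

244 g/mol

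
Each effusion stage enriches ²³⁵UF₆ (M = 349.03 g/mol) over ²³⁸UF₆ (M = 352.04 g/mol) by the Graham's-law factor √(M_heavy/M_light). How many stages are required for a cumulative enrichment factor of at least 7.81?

479

Per stage α = (352.04/349.03)^(1/2) = 1.00862^0.5, giving ln α = 0.004293.
Need α^N ≥ 7.81 ⇒ N ≥ ln(7.81) / ln α = 2.055 / 0.004293 = 478.73.
So at least 479 stages are needed.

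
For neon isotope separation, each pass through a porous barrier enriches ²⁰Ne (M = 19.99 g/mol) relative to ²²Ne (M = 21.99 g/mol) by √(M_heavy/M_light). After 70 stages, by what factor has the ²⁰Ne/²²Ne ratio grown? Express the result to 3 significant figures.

Overall factor = α^70 with α = √(21.99/19.99), i.e. (21.99/19.99)^(70/2).
= 1.10005^35 = 28.1.

28.1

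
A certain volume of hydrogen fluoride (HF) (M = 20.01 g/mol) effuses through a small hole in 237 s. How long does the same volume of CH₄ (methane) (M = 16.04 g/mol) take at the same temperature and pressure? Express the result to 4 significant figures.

212.2 s

Using Graham's law: t_CH₄/t_HF = √(M_CH₄/M_HF) = √(16.04/20.01) = √0.8016 = 0.8953.
So the time for CH₄ is 237 × 0.8953 = 212.2 s.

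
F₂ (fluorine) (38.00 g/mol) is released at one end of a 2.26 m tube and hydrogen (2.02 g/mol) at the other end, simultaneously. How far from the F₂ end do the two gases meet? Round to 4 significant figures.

0.4234 m

The fronts meet when d_F₂ + d_H₂ = L with d_F₂/d_H₂ = √(M_H₂/M_F₂) (Graham's law). Here √(M_H₂/M_F₂) = √(2.02/38.00) = 0.2306.
With d_F₂ + d_H₂ = 2.26 m, d_H₂ = 2.26/(1 + 0.2306) = 1.837 m.
d_F₂ = 2.26 − 1.837 = 0.4234 m.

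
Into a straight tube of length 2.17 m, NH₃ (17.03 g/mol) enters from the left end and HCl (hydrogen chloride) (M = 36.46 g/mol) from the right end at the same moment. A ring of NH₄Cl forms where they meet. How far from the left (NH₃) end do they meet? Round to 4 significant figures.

The fronts meet when d_NH₃ + d_HCl = L with d_NH₃/d_HCl = √(M_HCl/M_NH₃) (Graham's law). Here √(M_HCl/M_NH₃) = √(36.46/17.03) = 1.463.
With d_NH₃ + d_HCl = 2.17 m, d_HCl = 2.17/(1 + 1.463) = 0.8810 m.
d_NH₃ = 2.17 − 0.8810 = 1.289 m.

1.289 m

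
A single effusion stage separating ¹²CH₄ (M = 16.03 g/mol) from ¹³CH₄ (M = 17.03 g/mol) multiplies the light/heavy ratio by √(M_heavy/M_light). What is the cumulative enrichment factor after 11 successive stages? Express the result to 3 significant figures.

1.39

The single-stage factor is √(M_heavy/M_light), so 11 stages give [√(17.03/16.03)]^11 = (17.03/16.03)^(11/2).
= 1.06238^(11/2) = 1.39.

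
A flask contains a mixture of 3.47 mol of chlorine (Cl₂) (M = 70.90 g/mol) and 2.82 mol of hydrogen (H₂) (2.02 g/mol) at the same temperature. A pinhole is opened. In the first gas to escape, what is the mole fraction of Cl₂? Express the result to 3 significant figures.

Each component's effusion rate ∝ (its partial pressure)·(1/√M) ∝ n_i/√M_i.
So x_Cl₂ in the escaping gas = (n_Cl₂/√M_Cl₂) / Σ(n_i/√M_i)
= (3.47/√70.90) / (3.47/√70.90 + 2.82/√2.02) = 0.4121/(0.4121 + 1.984) = 0.172.

0.172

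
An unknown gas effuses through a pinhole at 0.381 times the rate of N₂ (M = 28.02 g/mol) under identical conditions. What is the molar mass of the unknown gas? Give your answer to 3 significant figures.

Graham's law gives rate_X/rate_N₂ = √(M_N₂/M_X).
0.381 = √(28.02/M_X)
M_X = 28.02 / 0.381² = 28.02 / 0.1452 = 193 g/mol

193 g/mol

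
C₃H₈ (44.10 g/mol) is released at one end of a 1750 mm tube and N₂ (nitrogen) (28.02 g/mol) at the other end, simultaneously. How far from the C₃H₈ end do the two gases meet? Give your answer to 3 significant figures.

Distances travelled in equal time are proportional to diffusion rates, so d_C₃H₈/d_N₂ = √(M_N₂/M_C₃H₈) = √(28.02/44.10) = 0.7971.
With d_C₃H₈ + d_N₂ = 1750 mm, d_N₂ = 1750/(1 + 0.7971) = 973.8 mm.
d_C₃H₈ = 1750 − 973.8 = 776 mm.

776 mm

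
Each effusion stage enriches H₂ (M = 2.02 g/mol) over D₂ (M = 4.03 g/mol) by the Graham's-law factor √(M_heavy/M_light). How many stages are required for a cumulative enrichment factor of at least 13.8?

8

With α = √(4.03/2.02) per stage, ln α = ½ ln(1.99505) = 0.3453.
Need α^N ≥ 13.8 ⇒ N ≥ ln(13.8) / ln α = 2.625 / 0.3453 = 7.60.
So at least 8 stages are needed.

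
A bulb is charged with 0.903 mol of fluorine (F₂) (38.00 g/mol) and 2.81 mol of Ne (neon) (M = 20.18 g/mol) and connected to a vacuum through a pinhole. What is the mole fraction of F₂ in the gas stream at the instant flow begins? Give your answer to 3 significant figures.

0.190

Effusion rate of each component ∝ n_i/√M_i (partial pressure × 1/√M).
So x_F₂ in the escaping gas = (n_F₂/√M_F₂) / Σ(n_i/√M_i)
= (0.903/√38.00) / (0.903/√38.00 + 2.81/√20.18) = 0.1465/(0.1465 + 0.6255) = 0.190.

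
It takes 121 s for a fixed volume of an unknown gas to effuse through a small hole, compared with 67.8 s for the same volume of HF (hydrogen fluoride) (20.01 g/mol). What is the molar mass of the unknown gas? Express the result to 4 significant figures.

Since effusion rate ∝ 1/√M, t_X/t_HF = √(M_X/M_HF).
121/67.8 = 1.785 = √(M_X/20.01)
M_X = 20.01 × 1.785² = 20.01 × 3.185 = 63.73 g/mol

63.73 g/mol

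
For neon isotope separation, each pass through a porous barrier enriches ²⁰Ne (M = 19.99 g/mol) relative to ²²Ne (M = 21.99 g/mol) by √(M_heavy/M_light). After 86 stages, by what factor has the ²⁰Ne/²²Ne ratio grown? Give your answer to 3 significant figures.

60.4

The single-stage factor is √(M_heavy/M_light), so 86 stages give [√(21.99/19.99)]^86 = (21.99/19.99)^(86/2).
= 1.10005^43 = 60.4.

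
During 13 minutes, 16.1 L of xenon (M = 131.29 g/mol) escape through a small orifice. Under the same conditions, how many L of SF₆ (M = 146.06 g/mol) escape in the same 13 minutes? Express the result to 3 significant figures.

Graham's law gives rate_SF₆/rate_Xe = √(M_Xe/M_SF₆) = √(131.29/146.06) = √0.8989 = 0.9481.
So the volume for SF₆ is 16.1 × 0.9481 = 15.3 L.

15.3 L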